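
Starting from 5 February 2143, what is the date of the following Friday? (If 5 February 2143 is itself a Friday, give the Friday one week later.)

Feb 5, 2143 is a Tuesday.
From Tuesday to the next Friday is 3 days.
Feb 5, 2143 + 3 = Feb 8, 2143.

February 8, 2143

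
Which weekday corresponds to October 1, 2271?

Sunday

Doomsday rule: the anchor day for the 2200s is Friday. For year 71: 71÷12 = 5 r 11, and 11÷4 = 2, so 5+11+2 = 18.
Friday + 18 ≡ Tuesday — that's 2271's doomsday.
In October the doomsday date is Oct 10.
Oct 1 is 9 days before Oct 10; 9 mod 7 = 2, so Tuesday − 2 = Sunday.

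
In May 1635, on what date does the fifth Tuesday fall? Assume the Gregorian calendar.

May 1, 1635 is a Tuesday.
The first Tuesday is therefore May 1 (same day).
The fifth Tuesday is 1 + 4×7 = May 29.

May 29, 1635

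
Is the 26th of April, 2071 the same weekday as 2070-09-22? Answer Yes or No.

No

From Sep 22, 2070 to Apr 26, 2071 is 216 days.
216 mod 7 = 6, so they are different weekdays.
(Sep 22, 2070 is a Monday; Apr 26, 2071 is a Sunday.)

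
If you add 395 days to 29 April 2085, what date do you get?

May 29, 2086

Apr has 30 days: +2 → May 1, 2085 (393 left).
May has 31 days: +31 → Jun 1, 2085 (362 left).
Jun has 30 days: +30 → Jul 1, 2085 (332 left).
Jul has 31 days: +31 → Aug 1, 2085 (301 left).
Aug has 31 days: +31 → Sep 1, 2085 (270 left).
Sep has 30 days: +30 → Oct 1, 2085 (240 left).
Oct has 31 days: +31 → Nov 1, 2085 (209 left).
Nov has 30 days: +30 → Dec 1, 2085 (179 left).
Dec has 31 days: +31 → Jan 1, 2086 (148 left).
Jan has 31 days: +31 → Feb 1, 2086 (117 left).
Feb has 28 days: +28 → Mar 1, 2086 (89 left).
Mar has 31 days: +31 → Apr 1, 2086 (58 left).
Apr has 30 days: +30 → May 1, 2086 (28 left).
+28 → May 29, 2086.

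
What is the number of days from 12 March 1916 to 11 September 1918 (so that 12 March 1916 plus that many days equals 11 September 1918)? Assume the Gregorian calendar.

913

Mar 12, 1916 → Mar 12, 1917: 365 days.
Mar 12, 1917 → Mar 12, 1918: 365 days.
Mar 12, 1918 → Apr 12, 1918: 31 days (March has 31).
Apr 12, 1918 → May 12, 1918: 30 days (April has 30).
May 12, 1918 → Jun 12, 1918: 31 days (May has 31).
Jun 12, 1918 → Jul 12, 1918: 30 days (June has 30).
Jul 12, 1918 → Aug 12, 1918: 31 days (July has 31).
Aug 12, 1918 → Sep 11, 1918: 30 days.
Total: 913 days.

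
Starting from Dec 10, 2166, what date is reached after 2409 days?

+365 (one year) → Dec 10, 2167 (2044 left).
+366 (one year; includes Feb 29, 2168) → Dec 10, 2168 (1678 left).
+365 (one year) → Dec 10, 2169 (1313 left).
+365 (one year) → Dec 10, 2170 (948 left).
+365 (one year) → Dec 10, 2171 (583 left).
+366 (one year; includes Feb 29, 2172) → Dec 10, 2172 (217 left).
Dec has 31 days: +22 → Jan 1, 2173 (195 left).
Jan has 31 days: +31 → Feb 1, 2173 (164 left).
Feb has 28 days: +28 → Mar 1, 2173 (136 left).
Mar has 31 days: +31 → Apr 1, 2173 (105 left).
Apr has 30 days: +30 → May 1, 2173 (75 left).
May has 31 days: +31 → Jun 1, 2173 (44 left).
Jun has 30 days: +30 → Jul 1, 2173 (14 left).
+14 → Jul 15, 2173.

July 15, 2173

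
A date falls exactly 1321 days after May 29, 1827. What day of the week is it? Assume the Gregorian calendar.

First find the weekday of May 29, 1827. Doomsday rule: the anchor day for the 1800s is Friday. For year 27: 27÷12 = 2 r 3, and 3÷4 = 0, so 2+3+0 = 5.
Friday + 5 ≡ Wednesday — that's 1827's doomsday.
In May the doomsday date is May 9.
May 29 is 20 days after May 9; 20 mod 7 = 6, so Wednesday + 6 = Tuesday.
1321 mod 7 = 5, so 1321 days after a Tuesday is Tuesday + 5 = Sunday.

Sunday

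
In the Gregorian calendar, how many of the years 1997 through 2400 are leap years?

Multiples of 4 in [1997,2400]: 101.
Of those, multiples of 100: 5 (not leap unless ÷400).
Multiples of 400: 2.
Leap years = 101 − 5 + 2 = 98.

98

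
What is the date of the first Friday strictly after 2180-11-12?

Nov 12, 2180 is a Sunday.
From Sunday to the next Friday is 5 days.
Nov 12, 2180 + 5 = Nov 17, 2180.

November 17, 2180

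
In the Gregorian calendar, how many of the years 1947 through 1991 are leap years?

11

Multiples of 4 in [1947,1991]: 11.
Of those, multiples of 100: 0 (not leap unless ÷400).
Multiples of 400: 0.
Leap years = 11 − 0 + 0 = 11.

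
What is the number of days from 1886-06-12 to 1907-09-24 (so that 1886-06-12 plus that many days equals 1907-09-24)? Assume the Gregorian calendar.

Jun 12, 1886 → Jun 12, 1887: 365 days.
Jun 12, 1887 → Jun 12, 1888: 366 days (Feb 29, 1888 is in that span).
Jun 12, 1888 → Jun 12, 1889: 365 days.
Jun 12, 1889 → Jun 12, 1890: 365 days.
Jun 12, 1890 → Jun 12, 1891: 365 days.
Jun 12, 1891 → Jun 12, 1892: 366 days (Feb 29, 1892 is in that span).
Jun 12, 1892 → Jun 12, 1893: 365 days.
Jun 12, 1893 → Jun 12, 1894: 365 days.
Jun 12, 1894 → Jun 12, 1895: 365 days.
Jun 12, 1895 → Jun 12, 1896: 366 days (Feb 29, 1896 is in that span).
Jun 12, 1896 → Jun 12, 1897: 365 days.
Jun 12, 1897 → Jun 12, 1898: 365 days.
Jun 12, 1898 → Jun 12, 1899: 365 days.
Jun 12, 1899 → Jun 12, 1900: 365 days.
Jun 12, 1900 → Jun 12, 1901: 365 days.
Jun 12, 1901 → Jun 12, 1902: 365 days.
Jun 12, 1902 → Jun 12, 1903: 365 days.
Jun 12, 1903 → Jun 12, 1904: 366 days (Feb 29, 1904 is in that span).
Jun 12, 1904 → Jun 12, 1905: 365 days.
Jun 12, 1905 → Jun 12, 1906: 365 days.
Jun 12, 1906 → Jun 12, 1907: 365 days.
Jun 12, 1907 → Jul 12, 1907: 30 days (June has 30).
Jul 12, 1907 → Aug 12, 1907: 31 days (July has 31).
Aug 12, 1907 → Sep 12, 1907: 31 days (August has 31).
Sep 12, 1907 → Sep 24, 1907: 12 days.
Total: 7773 days.

7773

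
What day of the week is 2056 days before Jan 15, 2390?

First find the weekday of Jan 15, 2390. Doomsday rule: the anchor day for the 2300s is Wednesday. For year 90: 90÷12 = 7 r 6, and 6÷4 = 1, so 7+6+1 = 14.
Wednesday + 14 ≡ Wednesday — that's 2390's doomsday.
In January the doomsday date is Jan 3 (2390 is not a leap year).
Jan 15 is 12 days after Jan 3; 12 mod 7 = 5, so Wednesday + 5 = Monday.
2056 mod 7 = 5, so 2056 days before a Monday is Monday − 5 = Wednesday.

Wednesday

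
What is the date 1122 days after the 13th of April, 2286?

May 9, 2289

+365 (one year) → Apr 13, 2287 (757 left).
+366 (one year; includes Feb 29, 2288) → Apr 13, 2288 (391 left).
Apr has 30 days: +18 → May 1, 2288 (373 left).
May has 31 days: +31 → Jun 1, 2288 (342 left).
Jun has 30 days: +30 → Jul 1, 2288 (312 left).
Jul has 31 days: +31 → Aug 1, 2288 (281 left).
Aug has 31 days: +31 → Sep 1, 2288 (250 left).
Sep has 30 days: +30 → Oct 1, 2288 (220 left).
Oct has 31 days: +31 → Nov 1, 2288 (189 left).
Nov has 30 days: +30 → Dec 1, 2288 (159 left).
Dec has 31 days: +31 → Jan 1, 2289 (128 left).
Jan has 31 days: +31 → Feb 1, 2289 (97 left).
Feb has 28 days: +28 → Mar 1, 2289 (69 left).
Mar has 31 days: +31 → Apr 1, 2289 (38 left).
Apr has 30 days: +30 → May 1, 2289 (8 left).
+8 → May 9, 2289.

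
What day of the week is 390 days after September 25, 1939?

Saturday

First find the weekday of Sep 25, 1939. Doomsday rule: the anchor day for the 1900s is Wednesday. For year 39: 39÷12 = 3 r 3, and 3÷4 = 0, so 3+3+0 = 6.
Wednesday + 6 ≡ Tuesday — that's 1939's doomsday.
In September the doomsday date is Sep 5.
Sep 25 is 20 days after Sep 5; 20 mod 7 = 6, so Tuesday + 6 = Monday.
390 mod 7 = 5, so 390 days after a Monday is Monday + 5 = Saturday.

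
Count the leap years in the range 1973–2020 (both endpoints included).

12

Multiples of 4 in [1973,2020]: 12.
Of those, multiples of 100: 1 (not leap unless ÷400).
Multiples of 400: 1.
Leap years = 12 − 1 + 1 = 12.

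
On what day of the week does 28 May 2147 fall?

Sunday

Doomsday rule: the anchor day for the 2100s is Sunday. For year 47: 47÷12 = 3 r 11, and 11÷4 = 2, so 3+11+2 = 16.
Sunday + 16 ≡ Tuesday — that's 2147's doomsday.
In May the doomsday date is May 9.
May 28 is 19 days after May 9; 19 mod 7 = 5, so Tuesday + 5 = Sunday.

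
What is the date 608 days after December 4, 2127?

August 3, 2129

+366 (one year; includes Feb 29, 2128) → Dec 4, 2128 (242 left).
Dec has 31 days: +28 → Jan 1, 2129 (214 left).
Jan has 31 days: +31 → Feb 1, 2129 (183 left).
Feb has 28 days: +28 → Mar 1, 2129 (155 left).
Mar has 31 days: +31 → Apr 1, 2129 (124 left).
Apr has 30 days: +30 → May 1, 2129 (94 left).
May has 31 days: +31 → Jun 1, 2129 (63 left).
Jun has 30 days: +30 → Jul 1, 2129 (33 left).
Jul has 31 days: +31 → Aug 1, 2129 (2 left).
+2 → Aug 3, 2129.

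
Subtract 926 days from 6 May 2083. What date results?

October 22, 2080

−365 (one year) → May 6, 2082 (561 left).
−365 (one year) → May 6, 2081 (196 left).
−6 → Apr 30, 2081 (end of Apr, 30 days; 190 left).
−30 → Mar 31, 2081 (end of Mar, 31 days; 160 left).
−31 → Feb 28, 2081 (end of Feb, 28 days; 129 left).
−28 → Jan 31, 2081 (end of Jan, 31 days; 101 left).
−31 → Dec 31, 2080 (end of Dec, 31 days; 70 left).
−31 → Nov 30, 2080 (end of Nov, 30 days; 39 left).
−30 → Oct 31, 2080 (end of Oct, 31 days; 9 left).
−9 → Oct 22, 2080.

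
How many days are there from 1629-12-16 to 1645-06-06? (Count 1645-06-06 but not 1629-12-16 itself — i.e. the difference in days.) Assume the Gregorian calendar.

Dec 16, 1629 → Dec 16, 1630: 365 days.
Dec 16, 1630 → Dec 16, 1631: 365 days.
Dec 16, 1631 → Dec 16, 1632: 366 days (Feb 29, 1632 is in that span).
Dec 16, 1632 → Dec 16, 1633: 365 days.
Dec 16, 1633 → Dec 16, 1634: 365 days.
Dec 16, 1634 → Dec 16, 1635: 365 days.
Dec 16, 1635 → Dec 16, 1636: 366 days (Feb 29, 1636 is in that span).
Dec 16, 1636 → Dec 16, 1637: 365 days.
Dec 16, 1637 → Dec 16, 1638: 365 days.
Dec 16, 1638 → Dec 16, 1639: 365 days.
Dec 16, 1639 → Dec 16, 1640: 366 days (Feb 29, 1640 is in that span).
Dec 16, 1640 → Dec 16, 1641: 365 days.
Dec 16, 1641 → Dec 16, 1642: 365 days.
Dec 16, 1642 → Dec 16, 1643: 365 days.
Dec 16, 1643 → Dec 16, 1644: 366 days (Feb 29, 1644 is in that span).
Dec 16, 1644 → Jan 16, 1645: 31 days (December has 31).
Jan 16, 1645 → Feb 16, 1645: 31 days (January has 31).
Feb 16, 1645 → Mar 16, 1645: 28 days (February has 28).
Mar 16, 1645 → Apr 16, 1645: 31 days (March has 31).
Apr 16, 1645 → May 16, 1645: 30 days (April has 30).
May 16, 1645 → Jun 6, 1645: 21 days.
Total: 5651 days.

5651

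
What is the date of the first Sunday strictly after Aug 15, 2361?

Aug 15, 2361 is a Tuesday.
From Tuesday to the next Sunday is 5 days.
Aug 15, 2361 + 5 = Aug 20, 2361.

August 20, 2361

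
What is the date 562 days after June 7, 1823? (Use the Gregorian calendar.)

+366 (one year; includes Feb 29, 1824) → Jun 7, 1824 (196 left).
Jun has 30 days: +24 → Jul 1, 1824 (172 left).
Jul has 31 days: +31 → Aug 1, 1824 (141 left).
Aug has 31 days: +31 → Sep 1, 1824 (110 left).
Sep has 30 days: +30 → Oct 1, 1824 (80 left).
Oct has 31 days: +31 → Nov 1, 1824 (49 left).
Nov has 30 days: +30 → Dec 1, 1824 (19 left).
+19 → Dec 20, 1824.

December 20, 1824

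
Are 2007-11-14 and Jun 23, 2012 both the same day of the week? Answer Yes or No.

From Nov 14, 2007 to Jun 23, 2012 is 1683 days.
1683 mod 7 = 3, so they are different weekdays.
(Nov 14, 2007 is a Wednesday; Jun 23, 2012 is a Saturday.)

No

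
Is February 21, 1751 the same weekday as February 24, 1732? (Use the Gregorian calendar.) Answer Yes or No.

From Feb 24, 1732 to Feb 21, 1751 is 6937 days.
6937 mod 7 = 0, so they are the same weekday.
(Feb 24, 1732 is a Sunday; Feb 21, 1751 is a Sunday.)

Yes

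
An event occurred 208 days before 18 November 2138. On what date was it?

April 24, 2138

−18 → Oct 31, 2138 (end of Oct, 31 days; 190 left).
−31 → Sep 30, 2138 (end of Sep, 30 days; 159 left).
−30 → Aug 31, 2138 (end of Aug, 31 days; 129 left).
−31 → Jul 31, 2138 (end of Jul, 31 days; 98 left).
−31 → Jun 30, 2138 (end of Jun, 30 days; 67 left).
−30 → May 31, 2138 (end of May, 31 days; 37 left).
−31 → Apr 30, 2138 (end of Apr, 30 days; 6 left).
−6 → Apr 24, 2138.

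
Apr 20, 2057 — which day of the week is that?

Friday

Doomsday rule: the anchor day for the 2000s is Tuesday. For year 57: 57÷12 = 4 r 9, and 9÷4 = 2, so 4+9+2 = 15.
Tuesday + 15 ≡ Wednesday — that's 2057's doomsday.
In April the doomsday date is Apr 4.
Apr 20 is 16 days after Apr 4; 16 mod 7 = 2, so Wednesday + 2 = Friday.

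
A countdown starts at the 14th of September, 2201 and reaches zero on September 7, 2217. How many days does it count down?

5837

Sep 14, 2201 → Sep 14, 2202: 365 days.
Sep 14, 2202 → Sep 14, 2203: 365 days.
Sep 14, 2203 → Sep 14, 2204: 366 days (Feb 29, 2204 is in that span).
Sep 14, 2204 → Sep 14, 2205: 365 days.
Sep 14, 2205 → Sep 14, 2206: 365 days.
Sep 14, 2206 → Sep 14, 2207: 365 days.
Sep 14, 2207 → Sep 14, 2208: 366 days (Feb 29, 2208 is in that span).
Sep 14, 2208 → Sep 14, 2209: 365 days.
Sep 14, 2209 → Sep 14, 2210: 365 days.
Sep 14, 2210 → Sep 14, 2211: 365 days.
Sep 14, 2211 → Sep 14, 2212: 366 days (Feb 29, 2212 is in that span).
Sep 14, 2212 → Sep 14, 2213: 365 days.
Sep 14, 2213 → Sep 14, 2214: 365 days.
Sep 14, 2214 → Sep 14, 2215: 365 days.
Sep 14, 2215 → Sep 14, 2216: 366 days (Feb 29, 2216 is in that span).
Sep 14, 2216 → Oct 14, 2216: 30 days (September has 30).
Oct 14, 2216 → Nov 14, 2216: 31 days (October has 31).
Nov 14, 2216 → Dec 14, 2216: 30 days (November has 30).
Dec 14, 2216 → Jan 14, 2217: 31 days (December has 31).
Jan 14, 2217 → Feb 14, 2217: 31 days (January has 31).
Feb 14, 2217 → Mar 14, 2217: 28 days (February has 28).
Mar 14, 2217 → Apr 14, 2217: 31 days (March has 31).
Apr 14, 2217 → May 14, 2217: 30 days (April has 30).
May 14, 2217 → Jun 14, 2217: 31 days (May has 31).
Jun 14, 2217 → Jul 14, 2217: 30 days (June has 30).
Jul 14, 2217 → Aug 14, 2217: 31 days (July has 31).
Aug 14, 2217 → Sep 7, 2217: 24 days.
Total: 5837 days.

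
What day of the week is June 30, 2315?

Doomsday rule: the anchor day for the 2300s is Wednesday. For year 15: 15÷12 = 1 r 3, and 3÷4 = 0, so 1+3+0 = 4.
Wednesday + 4 ≡ Sunday — that's 2315's doomsday.
In June the doomsday date is Jun 6.
Jun 30 is 24 days after Jun 6; 24 mod 7 = 3, so Sunday + 3 = Wednesday.

Wednesday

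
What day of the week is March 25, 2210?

Doomsday rule: the anchor day for the 2200s is Friday. For year 10: 10÷12 = 0 r 10, and 10÷4 = 2, so 0+10+2 = 12.
Friday + 12 ≡ Wednesday — that's 2210's doomsday.
In March the doomsday date is Mar 14.
Mar 25 is 11 days after Mar 14; 11 mod 7 = 4, so Wednesday + 4 = Sunday.

Sunday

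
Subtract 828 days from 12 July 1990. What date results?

April 5, 1988

−365 (one year) → Jul 12, 1989 (463 left).
−365 (one year) → Jul 12, 1988 (98 left).
−12 → Jun 30, 1988 (end of Jun, 30 days; 86 left).
−30 → May 31, 1988 (end of May, 31 days; 56 left).
−31 → Apr 30, 1988 (end of Apr, 30 days; 25 left).
−25 → Apr 5, 1988.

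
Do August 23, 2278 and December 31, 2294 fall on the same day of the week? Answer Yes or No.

From Aug 23, 2278 to Dec 31, 2294 is 5974 days.
5974 mod 7 = 3, so they are different weekdays.
(Aug 23, 2278 is a Friday; Dec 31, 2294 is a Monday.)

No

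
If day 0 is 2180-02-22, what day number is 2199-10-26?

Feb 22, 2180 → Feb 22, 2181: 366 days (Feb 29, 2180 is in that span).
Feb 22, 2181 → Feb 22, 2182: 365 days.
Feb 22, 2182 → Feb 22, 2183: 365 days.
Feb 22, 2183 → Feb 22, 2184: 365 days.
Feb 22, 2184 → Feb 22, 2185: 366 days (Feb 29, 2184 is in that span).
Feb 22, 2185 → Feb 22, 2186: 365 days.
Feb 22, 2186 → Feb 22, 2187: 365 days.
Feb 22, 2187 → Feb 22, 2188: 365 days.
Feb 22, 2188 → Feb 22, 2189: 366 days (Feb 29, 2188 is in that span).
Feb 22, 2189 → Feb 22, 2190: 365 days.
Feb 22, 2190 → Feb 22, 2191: 365 days.
Feb 22, 2191 → Feb 22, 2192: 365 days.
Feb 22, 2192 → Feb 22, 2193: 366 days (Feb 29, 2192 is in that span).
Feb 22, 2193 → Feb 22, 2194: 365 days.
Feb 22, 2194 → Feb 22, 2195: 365 days.
Feb 22, 2195 → Feb 22, 2196: 365 days.
Feb 22, 2196 → Feb 22, 2197: 366 days (Feb 29, 2196 is in that span).
Feb 22, 2197 → Feb 22, 2198: 365 days.
Feb 22, 2198 → Feb 22, 2199: 365 days.
Feb 22, 2199 → Mar 22, 2199: 28 days (February has 28).
Mar 22, 2199 → Apr 22, 2199: 31 days (March has 31).
Apr 22, 2199 → May 22, 2199: 30 days (April has 30).
May 22, 2199 → Jun 22, 2199: 31 days (May has 31).
Jun 22, 2199 → Jul 22, 2199: 30 days (June has 30).
Jul 22, 2199 → Aug 22, 2199: 31 days (July has 31).
Aug 22, 2199 → Sep 22, 2199: 31 days (August has 31).
Sep 22, 2199 → Oct 22, 2199: 30 days (September has 30).
Oct 22, 2199 → Oct 26, 2199: 4 days.
Total: 7186 days.

7186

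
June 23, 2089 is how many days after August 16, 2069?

7251

Aug 16, 2069 → Aug 16, 2070: 365 days.
Aug 16, 2070 → Aug 16, 2071: 365 days.
Aug 16, 2071 → Aug 16, 2072: 366 days (Feb 29, 2072 is in that span).
Aug 16, 2072 → Aug 16, 2073: 365 days.
Aug 16, 2073 → Aug 16, 2074: 365 days.
Aug 16, 2074 → Aug 16, 2075: 365 days.
Aug 16, 2075 → Aug 16, 2076: 366 days (Feb 29, 2076 is in that span).
Aug 16, 2076 → Aug 16, 2077: 365 days.
Aug 16, 2077 → Aug 16, 2078: 365 days.
Aug 16, 2078 → Aug 16, 2079: 365 days.
Aug 16, 2079 → Aug 16, 2080: 366 days (Feb 29, 2080 is in that span).
Aug 16, 2080 → Aug 16, 2081: 365 days.
Aug 16, 2081 → Aug 16, 2082: 365 days.
Aug 16, 2082 → Aug 16, 2083: 365 days.
Aug 16, 2083 → Aug 16, 2084: 366 days (Feb 29, 2084 is in that span).
Aug 16, 2084 → Aug 16, 2085: 365 days.
Aug 16, 2085 → Aug 16, 2086: 365 days.
Aug 16, 2086 → Aug 16, 2087: 365 days.
Aug 16, 2087 → Aug 16, 2088: 366 days (Feb 29, 2088 is in that span).
Aug 16, 2088 → Sep 16, 2088: 31 days (August has 31).
Sep 16, 2088 → Oct 16, 2088: 30 days (September has 30).
Oct 16, 2088 → Nov 16, 2088: 31 days (October has 31).
Nov 16, 2088 → Dec 16, 2088: 30 days (November has 30).
Dec 16, 2088 → Jan 16, 2089: 31 days (December has 31).
Jan 16, 2089 → Feb 16, 2089: 31 days (January has 31).
Feb 16, 2089 → Mar 16, 2089: 28 days (February has 28).
Mar 16, 2089 → Apr 16, 2089: 31 days (March has 31).
Apr 16, 2089 → May 16, 2089: 30 days (April has 30).
May 16, 2089 → Jun 16, 2089: 31 days (May has 31).
Jun 16, 2089 → Jun 23, 2089: 7 days.
Total: 7251 days.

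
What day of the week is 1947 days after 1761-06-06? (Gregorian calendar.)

Jun 6, 1761 is a Saturday.
1947 mod 7 = 1, so 1947 days after a Saturday is Saturday + 1 = Sunday.

Sunday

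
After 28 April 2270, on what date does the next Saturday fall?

Apr 28, 2270 is a Thursday.
From Thursday to the next Saturday is 2 days.
Apr 28, 2270 + 2 = Apr 30, 2270.

April 30, 2270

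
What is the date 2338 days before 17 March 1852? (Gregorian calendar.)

October 22, 1845

−366 (one year; includes Feb 29, 1852) → Mar 17, 1851 (1972 left).
−365 (one year) → Mar 17, 1850 (1607 left).
−365 (one year) → Mar 17, 1849 (1242 left).
−365 (one year) → Mar 17, 1848 (877 left).
−366 (one year; includes Feb 29, 1848) → Mar 17, 1847 (511 left).
−365 (one year) → Mar 17, 1846 (146 left).
−17 → Feb 28, 1846 (end of Feb, 28 days; 129 left).
−28 → Jan 31, 1846 (end of Jan, 31 days; 101 left).
−31 → Dec 31, 1845 (end of Dec, 31 days; 70 left).
−31 → Nov 30, 1845 (end of Nov, 30 days; 39 left).
−30 → Oct 31, 1845 (end of Oct, 31 days; 9 left).
−9 → Oct 22, 1845.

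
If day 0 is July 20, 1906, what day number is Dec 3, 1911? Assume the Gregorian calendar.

1962

Jul 20, 1906 → Jul 20, 1907: 365 days.
Jul 20, 1907 → Jul 20, 1908: 366 days (Feb 29, 1908 is in that span).
Jul 20, 1908 → Jul 20, 1909: 365 days.
Jul 20, 1909 → Jul 20, 1910: 365 days.
Jul 20, 1910 → Jul 20, 1911: 365 days.
Jul 20, 1911 → Aug 20, 1911: 31 days (July has 31).
Aug 20, 1911 → Sep 20, 1911: 31 days (August has 31).
Sep 20, 1911 → Oct 20, 1911: 30 days (September has 30).
Oct 20, 1911 → Nov 20, 1911: 31 days (October has 31).
Nov 20, 1911 → Dec 3, 1911: 13 days.
Total: 1962 days.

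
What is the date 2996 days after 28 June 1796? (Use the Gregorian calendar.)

+365 (one year) → Jun 28, 1797 (2631 left).
+365 (one year) → Jun 28, 1798 (2266 left).
+365 (one year) → Jun 28, 1799 (1901 left).
+365 (one year) → Jun 28, 1800 (1536 left).
+365 (one year) → Jun 28, 1801 (1171 left).
+365 (one year) → Jun 28, 1802 (806 left).
+365 (one year) → Jun 28, 1803 (441 left).
+366 (one year; includes Feb 29, 1804) → Jun 28, 1804 (75 left).
Jun has 30 days: +3 → Jul 1, 1804 (72 left).
Jul has 31 days: +31 → Aug 1, 1804 (41 left).
Aug has 31 days: +31 → Sep 1, 1804 (10 left).
+10 → Sep 11, 1804.

September 11, 1804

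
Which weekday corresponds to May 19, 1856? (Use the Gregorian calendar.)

Monday

Doomsday rule: the anchor day for the 1800s is Friday. For year 56: 56÷12 = 4 r 8, and 8÷4 = 2, so 4+8+2 = 14.
Friday + 14 ≡ Friday — that's 1856's doomsday.
In May the doomsday date is May 9.
May 19 is 10 days after May 9; 10 mod 7 = 3, so Friday + 3 = Monday.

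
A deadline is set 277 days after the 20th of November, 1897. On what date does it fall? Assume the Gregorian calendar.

Nov has 30 days: +11 → Dec 1, 1897 (266 left).
Dec has 31 days: +31 → Jan 1, 1898 (235 left).
Jan has 31 days: +31 → Feb 1, 1898 (204 left).
Feb has 28 days: +28 → Mar 1, 1898 (176 left).
Mar has 31 days: +31 → Apr 1, 1898 (145 left).
Apr has 30 days: +30 → May 1, 1898 (115 left).
May has 31 days: +31 → Jun 1, 1898 (84 left).
Jun has 30 days: +30 → Jul 1, 1898 (54 left).
Jul has 31 days: +31 → Aug 1, 1898 (23 left).
+23 → Aug 24, 1898.

August 24, 1898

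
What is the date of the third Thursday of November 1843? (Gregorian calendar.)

November 1, 1843 is a Wednesday.
The first Thursday is therefore November 2 (1 days later).
The third Thursday is 2 + 2×7 = November 16.

November 16, 1843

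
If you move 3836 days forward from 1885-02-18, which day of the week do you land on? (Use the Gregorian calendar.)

First find the weekday of Feb 18, 1885. Doomsday rule: the anchor day for the 1800s is Friday. For year 85: 85÷12 = 7 r 1, and 1÷4 = 0, so 7+1+0 = 8.
Friday + 8 ≡ Saturday — that's 1885's doomsday.
In February the doomsday date is Feb 28 (1885 is not a leap year).
Feb 18 is 10 days before Feb 28; 10 mod 7 = 3, so Saturday − 3 = Wednesday.
3836 mod 7 = 0, so 3836 days after a Wednesday is Wednesday + 0 = Wednesday.

Wednesday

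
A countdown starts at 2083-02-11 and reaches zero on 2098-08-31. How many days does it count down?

Feb 11, 2083 → Feb 11, 2084: 365 days.
Feb 11, 2084 → Feb 11, 2085: 366 days (Feb 29, 2084 is in that span).
Feb 11, 2085 → Feb 11, 2086: 365 days.
Feb 11, 2086 → Feb 11, 2087: 365 days.
Feb 11, 2087 → Feb 11, 2088: 365 days.
Feb 11, 2088 → Feb 11, 2089: 366 days (Feb 29, 2088 is in that span).
Feb 11, 2089 → Feb 11, 2090: 365 days.
Feb 11, 2090 → Feb 11, 2091: 365 days.
Feb 11, 2091 → Feb 11, 2092: 365 days.
Feb 11, 2092 → Feb 11, 2093: 366 days (Feb 29, 2092 is in that span).
Feb 11, 2093 → Feb 11, 2094: 365 days.
Feb 11, 2094 → Feb 11, 2095: 365 days.
Feb 11, 2095 → Feb 11, 2096: 365 days.
Feb 11, 2096 → Feb 11, 2097: 366 days (Feb 29, 2096 is in that span).
Feb 11, 2097 → Feb 11, 2098: 365 days.
Feb 11, 2098 → Mar 11, 2098: 28 days (February has 28).
Mar 11, 2098 → Apr 11, 2098: 31 days (March has 31).
Apr 11, 2098 → May 11, 2098: 30 days (April has 30).
May 11, 2098 → Jun 11, 2098: 31 days (May has 31).
Jun 11, 2098 → Jul 11, 2098: 30 days (June has 30).
Jul 11, 2098 → Aug 11, 2098: 31 days (July has 31).
Aug 11, 2098 → Aug 31, 2098: 20 days.
Total: 5680 days.

5680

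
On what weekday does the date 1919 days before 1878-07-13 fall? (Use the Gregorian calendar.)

Jul 13, 1878 is a Saturday.
1919 mod 7 = 1, so 1919 days before a Saturday is Saturday − 1 = Friday.

Friday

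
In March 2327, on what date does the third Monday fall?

March 1, 2327 is a Tuesday.
The first Monday is therefore March 7 (6 days later).
The third Monday is 7 + 2×7 = March 21.

March 21, 2327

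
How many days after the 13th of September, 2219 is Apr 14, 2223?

1309

Sep 13, 2219 → Sep 13, 2220: 366 days (Feb 29, 2220 is in that span).
Sep 13, 2220 → Sep 13, 2221: 365 days.
Sep 13, 2221 → Sep 13, 2222: 365 days.
Sep 13, 2222 → Oct 13, 2222: 30 days (September has 30).
Oct 13, 2222 → Nov 13, 2222: 31 days (October has 31).
Nov 13, 2222 → Dec 13, 2222: 30 days (November has 30).
Dec 13, 2222 → Jan 13, 2223: 31 days (December has 31).
Jan 13, 2223 → Feb 13, 2223: 31 days (January has 31).
Feb 13, 2223 → Mar 13, 2223: 28 days (February has 28).
Mar 13, 2223 → Apr 13, 2223: 31 days (March has 31).
Apr 13, 2223 → Apr 14, 2223: 1 days.
Total: 1309 days.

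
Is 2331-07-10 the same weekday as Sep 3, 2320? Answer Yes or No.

From Sep 3, 2320 to Jul 10, 2331 is 3962 days.
3962 mod 7 = 0, so they are the same weekday.
(Sep 3, 2320 is a Friday; Jul 10, 2331 is a Friday.)

Yes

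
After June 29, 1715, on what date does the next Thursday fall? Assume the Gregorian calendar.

Jun 29, 1715 is a Saturday.
From Saturday to the next Thursday is 5 days.
Jun 29, 1715 + 5 = Jul 4, 1715.

July 4, 1715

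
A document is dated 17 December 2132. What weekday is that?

January 1, 2132 is a Tuesday.
Jan 1, 2132 → Feb 1, 2132: 31 days (January has 31).
Feb 1, 2132 → Mar 1, 2132: 29 days (February has 29).
Mar 1, 2132 → Apr 1, 2132: 31 days (March has 31).
Apr 1, 2132 → May 1, 2132: 30 days (April has 30).
May 1, 2132 → Jun 1, 2132: 31 days (May has 31).
Jun 1, 2132 → Jul 1, 2132: 30 days (June has 30).
Jul 1, 2132 → Aug 1, 2132: 31 days (July has 31).
Aug 1, 2132 → Sep 1, 2132: 31 days (August has 31).
Sep 1, 2132 → Oct 1, 2132: 30 days (September has 30).
Oct 1, 2132 → Nov 1, 2132: 31 days (October has 31).
Nov 1, 2132 → Dec 1, 2132: 30 days (November has 30).
Dec 1, 2132 → Dec 17, 2132: 16 days.
Total: 351 days.
351 mod 7 = 1, so Tuesday + 1 = Wednesday.

Wednesday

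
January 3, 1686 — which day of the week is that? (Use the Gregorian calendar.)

Thursday

Doomsday rule: the anchor day for the 1600s is Tuesday. For year 86: 86÷12 = 7 r 2, and 2÷4 = 0, so 7+2+0 = 9.
Tuesday + 9 ≡ Thursday — that's 1686's doomsday.
In January the doomsday date is Jan 3 (1686 is not a leap year).
Jan 3 is the doomsday itself: Thursday.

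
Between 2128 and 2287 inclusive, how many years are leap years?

39

Multiples of 4 in [2128,2287]: 40.
Of those, multiples of 100: 1 (not leap unless ÷400).
Multiples of 400: 0.
Leap years = 40 − 1 + 0 = 39.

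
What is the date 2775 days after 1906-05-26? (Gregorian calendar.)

December 30, 1913

+365 (one year) → May 26, 1907 (2410 left).
+366 (one year; includes Feb 29, 1908) → May 26, 1908 (2044 left).
+365 (one year) → May 26, 1909 (1679 left).
+365 (one year) → May 26, 1910 (1314 left).
+365 (one year) → May 26, 1911 (949 left).
+366 (one year; includes Feb 29, 1912) → May 26, 1912 (583 left).
+365 (one year) → May 26, 1913 (218 left).
May has 31 days: +6 → Jun 1, 1913 (212 left).
Jun has 30 days: +30 → Jul 1, 1913 (182 left).
Jul has 31 days: +31 → Aug 1, 1913 (151 left).
Aug has 31 days: +31 → Sep 1, 1913 (120 left).
Sep has 30 days: +30 → Oct 1, 1913 (90 left).
Oct has 31 days: +31 → Nov 1, 1913 (59 left).
Nov has 30 days: +30 → Dec 1, 1913 (29 left).
+29 → Dec 30, 1913.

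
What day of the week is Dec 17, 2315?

Doomsday rule: the anchor day for the 2300s is Wednesday. For year 15: 15÷12 = 1 r 3, and 3÷4 = 0, so 1+3+0 = 4.
Wednesday + 4 ≡ Sunday — that's 2315's doomsday.
In December the doomsday date is Dec 12.
Dec 17 is 5 days after Dec 12; 5 mod 7 = 5, so Sunday + 5 = Friday.

Friday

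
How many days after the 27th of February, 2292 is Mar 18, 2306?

Feb 27, 2292 → Feb 27, 2293: 366 days (Feb 29, 2292 is in that span).
Feb 27, 2293 → Feb 27, 2294: 365 days.
Feb 27, 2294 → Feb 27, 2295: 365 days.
Feb 27, 2295 → Feb 27, 2296: 365 days.
Feb 27, 2296 → Feb 27, 2297: 366 days (Feb 29, 2296 is in that span).
Feb 27, 2297 → Feb 27, 2298: 365 days.
Feb 27, 2298 → Feb 27, 2299: 365 days.
Feb 27, 2299 → Feb 27, 2300: 365 days.
Feb 27, 2300 → Feb 27, 2301: 365 days.
Feb 27, 2301 → Feb 27, 2302: 365 days.
Feb 27, 2302 → Feb 27, 2303: 365 days.
Feb 27, 2303 → Feb 27, 2304: 365 days.
Feb 27, 2304 → Feb 27, 2305: 366 days (Feb 29, 2304 is in that span).
Feb 27, 2305 → Mar 27, 2305: 28 days (February has 28).
Mar 27, 2305 → Apr 27, 2305: 31 days (March has 31).
Apr 27, 2305 → May 27, 2305: 30 days (April has 30).
May 27, 2305 → Jun 27, 2305: 31 days (May has 31).
Jun 27, 2305 → Jul 27, 2305: 30 days (June has 30).
Jul 27, 2305 → Aug 27, 2305: 31 days (July has 31).
Aug 27, 2305 → Sep 27, 2305: 31 days (August has 31).
Sep 27, 2305 → Oct 27, 2305: 30 days (September has 30).
Oct 27, 2305 → Nov 27, 2305: 31 days (October has 31).
Nov 27, 2305 → Dec 27, 2305: 30 days (November has 30).
Dec 27, 2305 → Jan 27, 2306: 31 days (December has 31).
Jan 27, 2306 → Feb 27, 2306: 31 days (January has 31).
Feb 27, 2306 → Mar 18, 2306: 19 days.
Total: 5132 days.

5132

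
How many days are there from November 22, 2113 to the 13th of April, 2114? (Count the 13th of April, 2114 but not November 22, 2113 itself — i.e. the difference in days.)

142

Nov 22, 2113 → Dec 22, 2113: 30 days (November has 30).
Dec 22, 2113 → Jan 22, 2114: 31 days (December has 31).
Jan 22, 2114 → Feb 22, 2114: 31 days (January has 31).
Feb 22, 2114 → Mar 22, 2114: 28 days (February has 28).
Mar 22, 2114 → Apr 13, 2114: 22 days.
Total: 142 days.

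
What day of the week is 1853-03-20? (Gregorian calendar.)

January 1, 1853 is a Saturday.
Jan 1, 1853 → Feb 1, 1853: 31 days (January has 31).
Feb 1, 1853 → Mar 1, 1853: 28 days (February has 28).
Mar 1, 1853 → Mar 20, 1853: 19 days.
Total: 78 days.
78 mod 7 = 1, so Saturday + 1 = Sunday.

Sunday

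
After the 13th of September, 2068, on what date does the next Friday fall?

Sep 13, 2068 is a Thursday.
From Thursday to the next Friday is 1 day.
Sep 13, 2068 + 1 = Sep 14, 2068.

September 14, 2068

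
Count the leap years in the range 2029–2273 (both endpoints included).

59

Multiples of 4 in [2029,2273]: 61.
Of those, multiples of 100: 2 (not leap unless ÷400).
Multiples of 400: 0.
Leap years = 61 − 2 + 0 = 59.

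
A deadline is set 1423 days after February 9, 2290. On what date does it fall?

January 2, 2294

+365 (one year) → Feb 9, 2291 (1058 left).
+365 (one year) → Feb 9, 2292 (693 left).
+366 (one year; includes Feb 29, 2292) → Feb 9, 2293 (327 left).
Feb has 28 days: +20 → Mar 1, 2293 (307 left).
Mar has 31 days: +31 → Apr 1, 2293 (276 left).
Apr has 30 days: +30 → May 1, 2293 (246 left).
May has 31 days: +31 → Jun 1, 2293 (215 left).
Jun has 30 days: +30 → Jul 1, 2293 (185 left).
Jul has 31 days: +31 → Aug 1, 2293 (154 left).
Aug has 31 days: +31 → Sep 1, 2293 (123 left).
Sep has 30 days: +30 → Oct 1, 2293 (93 left).
Oct has 31 days: +31 → Nov 1, 2293 (62 left).
Nov has 30 days: +30 → Dec 1, 2293 (32 left).
Dec has 31 days: +31 → Jan 1, 2294 (1 left).
+1 → Jan 2, 2294.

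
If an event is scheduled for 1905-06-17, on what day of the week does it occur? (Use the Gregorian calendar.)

January 1, 1905 is a Sunday.
Jan 1, 1905 → Feb 1, 1905: 31 days (January has 31).
Feb 1, 1905 → Mar 1, 1905: 28 days (February has 28).
Mar 1, 1905 → Apr 1, 1905: 31 days (March has 31).
Apr 1, 1905 → May 1, 1905: 30 days (April has 30).
May 1, 1905 → Jun 1, 1905: 31 days (May has 31).
Jun 1, 1905 → Jun 17, 1905: 16 days.
Total: 167 days.
167 mod 7 = 6, so Sunday + 6 = Saturday.

Saturday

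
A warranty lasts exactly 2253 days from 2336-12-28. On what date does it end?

February 28, 2343

+365 (one year) → Dec 28, 2337 (1888 left).
+365 (one year) → Dec 28, 2338 (1523 left).
+365 (one year) → Dec 28, 2339 (1158 left).
+366 (one year; includes Feb 29, 2340) → Dec 28, 2340 (792 left).
+365 (one year) → Dec 28, 2341 (427 left).
+365 (one year) → Dec 28, 2342 (62 left).
Dec has 31 days: +4 → Jan 1, 2343 (58 left).
Jan has 31 days: +31 → Feb 1, 2343 (27 left).
+27 → Feb 28, 2343.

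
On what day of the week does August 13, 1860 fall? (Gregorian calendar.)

Monday

Doomsday rule: the anchor day for the 1800s is Friday. For year 60: 60÷12 = 5 r 0, and 0÷4 = 0, so 5+0+0 = 5.
Friday + 5 ≡ Wednesday — that's 1860's doomsday.
In August the doomsday date is Aug 8.
Aug 13 is 5 days after Aug 8; 5 mod 7 = 5, so Wednesday + 5 = Monday.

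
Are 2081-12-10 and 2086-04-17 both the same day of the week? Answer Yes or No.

From Dec 10, 2081 to Apr 17, 2086 is 1589 days.
1589 mod 7 = 0, so they are the same weekday.
(Dec 10, 2081 is a Wednesday; Apr 17, 2086 is a Wednesday.)

Yes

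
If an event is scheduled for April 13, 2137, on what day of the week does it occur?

Saturday

January 1, 2137 is a Tuesday.
Jan 1, 2137 → Feb 1, 2137: 31 days (January has 31).
Feb 1, 2137 → Mar 1, 2137: 28 days (February has 28).
Mar 1, 2137 → Apr 1, 2137: 31 days (March has 31).
Apr 1, 2137 → Apr 13, 2137: 12 days.
Total: 102 days.
102 mod 7 = 4, so Tuesday + 4 = Saturday.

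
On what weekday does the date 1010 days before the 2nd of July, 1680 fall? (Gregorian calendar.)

Sunday

Jul 2, 1680 is a Tuesday.
1010 mod 7 = 2, so 1010 days before a Tuesday is Tuesday − 2 = Sunday.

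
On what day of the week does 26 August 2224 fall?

Doomsday rule: the anchor day for the 2200s is Friday. For year 24: 24÷12 = 2 r 0, and 0÷4 = 0, so 2+0+0 = 2.
Friday + 2 ≡ Sunday — that's 2224's doomsday.
In August the doomsday date is Aug 8.
Aug 26 is 18 days after Aug 8; 18 mod 7 = 4, so Sunday + 4 = Thursday.

Thursday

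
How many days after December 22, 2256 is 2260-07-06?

Dec 22, 2256 → Dec 22, 2257: 365 days.
Dec 22, 2257 → Dec 22, 2258: 365 days.
Dec 22, 2258 → Dec 22, 2259: 365 days.
Dec 22, 2259 → Jan 22, 2260: 31 days (December has 31).
Jan 22, 2260 → Feb 22, 2260: 31 days (January has 31).
Feb 22, 2260 → Mar 22, 2260: 29 days (February has 29).
Mar 22, 2260 → Apr 22, 2260: 31 days (March has 31).
Apr 22, 2260 → May 22, 2260: 30 days (April has 30).
May 22, 2260 → Jun 22, 2260: 31 days (May has 31).
Jun 22, 2260 → Jul 6, 2260: 14 days.
Total: 1292 days.

1292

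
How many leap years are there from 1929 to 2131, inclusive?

49

Multiples of 4 in [1929,2131]: 50.
Of those, multiples of 100: 2 (not leap unless ÷400).
Multiples of 400: 1.
Leap years = 50 − 2 + 1 = 49.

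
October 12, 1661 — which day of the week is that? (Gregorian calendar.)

Doomsday rule: the anchor day for the 1600s is Tuesday. For year 61: 61÷12 = 5 r 1, and 1÷4 = 0, so 5+1+0 = 6.
Tuesday + 6 ≡ Monday — that's 1661's doomsday.
In October the doomsday date is Oct 10.
Oct 12 is 2 days after Oct 10; 2 mod 7 = 2, so Monday + 2 = Wednesday.

Wednesday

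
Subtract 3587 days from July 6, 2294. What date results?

September 9, 2284

−365 (one year) → Jul 6, 2293 (3222 left).
−365 (one year) → Jul 6, 2292 (2857 left).
−366 (one year; includes Feb 29, 2292) → Jul 6, 2291 (2491 left).
−365 (one year) → Jul 6, 2290 (2126 left).
−365 (one year) → Jul 6, 2289 (1761 left).
−365 (one year) → Jul 6, 2288 (1396 left).
−366 (one year; includes Feb 29, 2288) → Jul 6, 2287 (1030 left).
−365 (one year) → Jul 6, 2286 (665 left).
−365 (one year) → Jul 6, 2285 (300 left).
−6 → Jun 30, 2285 (end of Jun, 30 days; 294 left).
−30 → May 31, 2285 (end of May, 31 days; 264 left).
−31 → Apr 30, 2285 (end of Apr, 30 days; 233 left).
−30 → Mar 31, 2285 (end of Mar, 31 days; 203 left).
−31 → Feb 28, 2285 (end of Feb, 28 days; 172 left).
−28 → Jan 31, 2285 (end of Jan, 31 days; 144 left).
−31 → Dec 31, 2284 (end of Dec, 31 days; 113 left).
−31 → Nov 30, 2284 (end of Nov, 30 days; 82 left).
−30 → Oct 31, 2284 (end of Oct, 31 days; 52 left).
−31 → Sep 30, 2284 (end of Sep, 30 days; 21 left).
−21 → Sep 9, 2284.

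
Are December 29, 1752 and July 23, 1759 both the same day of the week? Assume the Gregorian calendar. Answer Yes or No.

No

From Dec 29, 1752 to Jul 23, 1759 is 2397 days.
2397 mod 7 = 3, so they are different weekdays.
(Dec 29, 1752 is a Friday; Jul 23, 1759 is a Monday.)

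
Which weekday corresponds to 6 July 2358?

Doomsday rule: the anchor day for the 2300s is Wednesday. For year 58: 58÷12 = 4 r 10, and 10÷4 = 2, so 4+10+2 = 16.
Wednesday + 16 ≡ Friday — that's 2358's doomsday.
In July the doomsday date is Jul 11.
Jul 6 is 5 days before Jul 11; 5 mod 7 = 5, so Friday − 5 = Sunday.

Sunday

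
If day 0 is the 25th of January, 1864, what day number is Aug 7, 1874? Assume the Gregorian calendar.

3847

Jan 25, 1864 → Jan 25, 1865: 366 days (Feb 29, 1864 is in that span).
Jan 25, 1865 → Jan 25, 1866: 365 days.
Jan 25, 1866 → Jan 25, 1867: 365 days.
Jan 25, 1867 → Jan 25, 1868: 365 days.
Jan 25, 1868 → Jan 25, 1869: 366 days (Feb 29, 1868 is in that span).
Jan 25, 1869 → Jan 25, 1870: 365 days.
Jan 25, 1870 → Jan 25, 1871: 365 days.
Jan 25, 1871 → Jan 25, 1872: 365 days.
Jan 25, 1872 → Jan 25, 1873: 366 days (Feb 29, 1872 is in that span).
Jan 25, 1873 → Jan 25, 1874: 365 days.
Jan 25, 1874 → Feb 25, 1874: 31 days (January has 31).
Feb 25, 1874 → Mar 25, 1874: 28 days (February has 28).
Mar 25, 1874 → Apr 25, 1874: 31 days (March has 31).
Apr 25, 1874 → May 25, 1874: 30 days (April has 30).
May 25, 1874 → Jun 25, 1874: 31 days (May has 31).
Jun 25, 1874 → Jul 25, 1874: 30 days (June has 30).
Jul 25, 1874 → Aug 7, 1874: 13 days.
Total: 3847 days.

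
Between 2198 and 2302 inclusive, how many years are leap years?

24

Multiples of 4 in [2198,2302]: 26.
Of those, multiples of 100: 2 (not leap unless ÷400).
Multiples of 400: 0.
Leap years = 26 − 2 + 0 = 24.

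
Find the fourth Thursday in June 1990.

June 1, 1990 is a Friday.
The first Thursday is therefore June 7 (6 days later).
The fourth Thursday is 7 + 3×7 = June 28.

June 28, 1990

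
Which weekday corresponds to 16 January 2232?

Doomsday rule: the anchor day for the 2200s is Friday. For year 32: 32÷12 = 2 r 8, and 8÷4 = 2, so 2+8+2 = 12.
Friday + 12 ≡ Wednesday — that's 2232's doomsday.
In January the doomsday date is Jan 4 (2232 is a leap year (divisible by 4)).
Jan 16 is 12 days after Jan 4; 12 mod 7 = 5, so Wednesday + 5 = Monday.

Monday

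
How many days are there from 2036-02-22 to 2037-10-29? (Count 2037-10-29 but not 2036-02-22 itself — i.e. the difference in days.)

Feb 22, 2036 → Feb 22, 2037: 366 days (Feb 29, 2036 is in that span).
Feb 22, 2037 → Mar 22, 2037: 28 days (February has 28).
Mar 22, 2037 → Apr 22, 2037: 31 days (March has 31).
Apr 22, 2037 → May 22, 2037: 30 days (April has 30).
May 22, 2037 → Jun 22, 2037: 31 days (May has 31).
Jun 22, 2037 → Jul 22, 2037: 30 days (June has 30).
Jul 22, 2037 → Aug 22, 2037: 31 days (July has 31).
Aug 22, 2037 → Sep 22, 2037: 31 days (August has 31).
Sep 22, 2037 → Oct 22, 2037: 30 days (September has 30).
Oct 22, 2037 → Oct 29, 2037: 7 days.
Total: 615 days.

615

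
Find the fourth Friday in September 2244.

September 27, 2244

September 1, 2244 is a Sunday.
The first Friday is therefore September 6 (5 days later).
The fourth Friday is 6 + 3×7 = September 27.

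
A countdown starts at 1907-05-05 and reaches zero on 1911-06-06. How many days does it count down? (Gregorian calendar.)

May 5, 1907 → May 5, 1908: 366 days (Feb 29, 1908 is in that span).
May 5, 1908 → May 5, 1909: 365 days.
May 5, 1909 → May 5, 1910: 365 days.
May 5, 1910 → Jun 5, 1910: 31 days (May has 31).
Jun 5, 1910 → Jul 5, 1910: 30 days (June has 30).
Jul 5, 1910 → Aug 5, 1910: 31 days (July has 31).
Aug 5, 1910 → Sep 5, 1910: 31 days (August has 31).
Sep 5, 1910 → Oct 5, 1910: 30 days (September has 30).
Oct 5, 1910 → Nov 5, 1910: 31 days (October has 31).
Nov 5, 1910 → Dec 5, 1910: 30 days (November has 30).
Dec 5, 1910 → Jan 5, 1911: 31 days (December has 31).
Jan 5, 1911 → Feb 5, 1911: 31 days (January has 31).
Feb 5, 1911 → Mar 5, 1911: 28 days (February has 28).
Mar 5, 1911 → Apr 5, 1911: 31 days (March has 31).
Apr 5, 1911 → May 5, 1911: 30 days (April has 30).
May 5, 1911 → Jun 5, 1911: 31 days (May has 31).
Jun 5, 1911 → Jun 6, 1911: 1 days.
Total: 1493 days.

1493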